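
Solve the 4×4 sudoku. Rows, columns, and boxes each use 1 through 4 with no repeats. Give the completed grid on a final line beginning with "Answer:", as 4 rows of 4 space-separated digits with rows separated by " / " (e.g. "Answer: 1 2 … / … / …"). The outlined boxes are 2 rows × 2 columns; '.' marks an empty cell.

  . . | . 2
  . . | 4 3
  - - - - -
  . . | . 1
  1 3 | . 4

Step 1. [r2c1∈{2}] r2c1 is down to just 2 ⇒ r2c1=2.
Step 2. [r3c2∈{2,4}] across col 2, 2 lands solely at r3c2, so r3c2=2.
Step 3. [r1c2∈{1,4}] across col 2, 4 lands solely at r1c2, so r1c2=4.
Step 4. [r4c3∈{2}] only 2 remains possible at r4c3, so r4c3=2.
Step 5. [r3c1∈{4}] nothing but 4 survives at r3c1, so r3c1=4.
Step 6. [r1c1∈{3}] r1c1 is down to just 3 ⇒ r1c1=3.
Step 7. [r1c3∈{1}] r1c3 has the single candidate 1 ⇒ r1c3=1.
Step 8. [r2c2∈{1}] r2c2 has the single candidate 1, so r2c2=1.
Step 9. [r3c3∈{3}] nothing but 3 survives at r3c3 ⇒ r3c3=3.

Answer: 3 4 1 2 / 2 1 4 3 / 4 2 3 1 / 1 3 2 4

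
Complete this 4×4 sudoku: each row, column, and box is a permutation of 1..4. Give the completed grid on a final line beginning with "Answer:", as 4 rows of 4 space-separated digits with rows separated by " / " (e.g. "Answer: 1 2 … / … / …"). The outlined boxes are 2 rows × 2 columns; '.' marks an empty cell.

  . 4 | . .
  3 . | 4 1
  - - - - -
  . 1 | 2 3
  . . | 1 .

Step 1. [r2c2∈{2}] r2c2's peers cover all but 2. So r2c2=2.
Step 2. [r4c1∈{2,4}] across row 4, 2 lands solely at r4c1 ⇒ r4c1=2.
Step 3. [r1c4∈{2}] r1c4 is down to just 2. So r1c4=2.
Step 4. [r4c4∈{4}] nothing but 4 survives at r4c4, so r4c4=4.
Step 5. [r1c1∈{1}] r1c1's peers cover all but 1 ⇒ r1c1=1.
Step 6. [r4c2∈{3}] r4c2 has the single candidate 3. So r4c2=3.
Step 7. [r1c3∈{3}] nothing but 3 survives at r1c3. So r1c3=3.
Step 8. [r3c1∈{4}] nothing but 4 survives at r3c1 ⇒ r3c1=4.

Answer: 1 4 3 2 / 3 2 4 1 / 4 1 2 3 / 2 3 1 4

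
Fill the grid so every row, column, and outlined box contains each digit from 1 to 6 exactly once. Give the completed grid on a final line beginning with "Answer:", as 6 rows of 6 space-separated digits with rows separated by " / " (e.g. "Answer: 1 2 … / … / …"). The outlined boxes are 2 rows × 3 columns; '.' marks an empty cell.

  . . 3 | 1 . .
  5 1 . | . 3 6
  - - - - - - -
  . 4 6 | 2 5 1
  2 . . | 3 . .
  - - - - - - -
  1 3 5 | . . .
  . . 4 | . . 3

Step 1. [r6c1∈{6}] nothing but 6 survives at r6c1, so r6c1=6.
Step 2. [r2c4∈{4}] r2c4 has the single candidate 4, so r2c4=4.
Step 3. [r1c5∈{2}] r1c5's peers cover all but 2 ⇒ r1c5=2.
Step 4. [r4c6∈{4}] nothing but 4 survives at r4c6, so r4c6=4.
Step 5. [r4c5∈{6}] only 6 remains possible at r4c5. So r4c5=6.
Step 6. [r5c4∈{6}] nothing but 6 survives at r5c4, so r5c4=6.
Step 7. [r6c4∈{5}] r6c4 has the single candidate 5, so r6c4=5.
Step 8. [r1c6∈{5}] nothing but 5 survives at r1c6. So r1c6=5.
Step 9. [r1c1∈{4}] only 4 remains possible at r1c1. So r1c1=4.
Step 10. [r6c2∈{2}] r6c2's peers cover all but 2. So r6c2=2.
Step 11. [r3c1∈{3}] r3c1's peers cover all but 3. So r3c1=3.
Step 12. [r1c2∈{6}] r1c2's peers cover all but 6. So r1c2=6.
Step 13. [r5c5∈{4}] r5c5's peers cover all but 4. So r5c5=4.
Step 14. [r6c5∈{1}] r6c5 is down to just 1, so r6c5=1.
Step 15. [r4c2∈{5}] only 5 remains possible at r4c2, so r4c2=5.
Step 16. [r2c3∈{2}] nothing but 2 survives at r2c3, so r2c3=2.
Step 17. [r5c6∈{2}] nothing but 2 survives at r5c6. So r5c6=2.
Step 18. [r4c3∈{1}] r4c3 has the single candidate 1. So r4c3=1.

Answer: 4 6 3 1 2 5 / 5 1 2 4 3 6 / 3 4 6 2 5 1 / 2 5 1 3 6 4 / 1 3 5 6 4 2 / 6 2 4 5 1 3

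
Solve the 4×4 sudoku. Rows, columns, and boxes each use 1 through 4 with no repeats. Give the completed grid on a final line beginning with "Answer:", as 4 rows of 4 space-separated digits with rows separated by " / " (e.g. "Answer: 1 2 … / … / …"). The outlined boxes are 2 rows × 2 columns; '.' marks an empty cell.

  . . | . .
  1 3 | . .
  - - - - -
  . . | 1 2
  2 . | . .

Step 1. [r2c4∈{4}] r2c4 is down to just 4, so r2c4=4.
Step 2. [r3c2∈{4}] r3c2's peers cover all but 4. So r3c2=4.
Step 3. [r4c4∈{3}] r4c4 has the single candidate 3. So r4c4=3.
Step 4. [r1c3∈{2,3}] 3 has one home in row 1: r1c3. So r1c3=3.
Step 5. [r1c2∈{2}] r1c2 is down to just 2, so r1c2=2.
Step 6. [r2c3∈{2}] only 2 remains possible at r2c3, so r2c3=2.
Step 7. [r4c2∈{1}] nothing but 1 survives at r4c2, so r4c2=1.
Step 8. [r3c1∈{3}] r3c1's peers cover all but 3 ⇒ r3c1=3.
Step 9. [r1c4∈{1}] r1c4 is down to just 1 ⇒ r1c4=1.
Step 10. [r1c1∈{4}] nothing but 4 survives at r1c1. So r1c1=4.
Step 11. [r4c3∈{4}] r4c3's peers cover all but 4, so r4c3=4.

Answer: 4 2 3 1 / 1 3 2 4 / 3 4 1 2 / 2 1 4 3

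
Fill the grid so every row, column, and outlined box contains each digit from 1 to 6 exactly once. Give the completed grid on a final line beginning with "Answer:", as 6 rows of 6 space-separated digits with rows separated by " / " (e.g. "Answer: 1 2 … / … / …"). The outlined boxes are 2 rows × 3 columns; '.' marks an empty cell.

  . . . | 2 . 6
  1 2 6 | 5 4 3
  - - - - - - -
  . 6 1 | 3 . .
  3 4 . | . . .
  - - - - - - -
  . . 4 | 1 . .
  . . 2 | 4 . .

Step 1. [r6c6∈{5}] r6c6 is down to just 5 ⇒ r6c6=5.
Step 2. [r5c6∈{2}] r5c6 has the single candidate 2, so r5c6=2.
Step 3. [r4c5∈{1,2,5,6}] r4c5 is the only open cell in row 4 admitting 2, so r4c5=2.
Step 4. [r1c3∈{3,5}] r1c3 is the only open cell in col 3 admitting 3, so r1c3=3.
Step 5. [r1c2∈{5}] r1c2 is down to just 5 ⇒ r1c2=5.
Step 6. [r6c1∈{6}] nothing but 6 survives at r6c1. So r6c1=6.
Step 7. [r6c5∈{3}] nothing but 3 survives at r6c5, so r6c5=3.
Step 8. [r5c1∈{5}] r5c1 is down to just 5 ⇒ r5c1=5.
Step 9. [r3c6∈{4}] r3c6 has the single candidate 4. So r3c6=4.
Step 10. [r4c3∈{5}] r4c3's peers cover all but 5 ⇒ r4c3=5.
Step 11. [r6c2∈{1}] r6c2 is down to just 1. So r6c2=1.
Step 12. [r4c4∈{6}] r4c4's peers cover all but 6 ⇒ r4c4=6.
Step 13. [r5c5∈{6}] nothing but 6 survives at r5c5. So r5c5=6.
Step 14. [r5c2∈{3}] r5c2 has the single candidate 3, so r5c2=3.
Step 15. [r4c6∈{1}] r4c6 has the single candidate 1, so r4c6=1.
Step 16. [r1c5∈{1}] r1c5's peers cover all but 1 ⇒ r1c5=1.
Step 17. [r3c1∈{2}] r3c1 is down to just 2, so r3c1=2.
Step 18. [r1c1∈{4}] r1c1's peers cover all but 4. So r1c1=4.
Step 19. [r3c5∈{5}] nothing but 5 survives at r3c5, so r3c5=5.

Answer: 4 5 3 2 1 6 / 1 2 6 5 4 3 / 2 6 1 3 5 4 / 3 4 5 6 2 1 / 5 3 4 1 6 2 / 6 1 2 4 3 5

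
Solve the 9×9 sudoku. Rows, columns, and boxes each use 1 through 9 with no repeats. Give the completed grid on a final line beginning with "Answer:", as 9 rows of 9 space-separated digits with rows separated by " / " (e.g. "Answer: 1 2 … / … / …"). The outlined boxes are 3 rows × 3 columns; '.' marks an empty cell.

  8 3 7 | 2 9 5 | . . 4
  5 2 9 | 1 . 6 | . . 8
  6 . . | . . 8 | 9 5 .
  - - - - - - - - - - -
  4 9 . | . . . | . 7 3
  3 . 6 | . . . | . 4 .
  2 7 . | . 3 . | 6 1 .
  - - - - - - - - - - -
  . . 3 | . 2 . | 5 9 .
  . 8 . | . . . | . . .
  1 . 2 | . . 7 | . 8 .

Step 1. [r9c4∈{3,4,5,6,9}] row 9 places 9 nowhere but r9c4. So r9c4=9.
Step 2. [r2c5∈{4,7}] across row 2, 4 lands solely at r2c5, so r2c5=4.
Step 3. [r8c6∈{1,3,4}] col 6 places 3 nowhere but r8c6. So r8c6=3.
Step 4. [r9c9∈{6}] r9c9 is down to just 6. So r9c9=6.
Step 5. [r7c4∈{4,6,8}] across row 7, 8 lands solely at r7c4, so r7c4=8.
Step 6. [r9c5∈{5}] r9c5's peers cover all but 5, so r9c5=5.
Step 7. [r5c2∈{1,5}] r5c2 is the only open cell in col 2 admitting 5, so r5c2=5.
Step 8. [r9c2∈{4}] nothing but 4 survives at r9c2, so r9c2=4.
Step 9. [r4c3∈{1,8}] across box 4, 1 lands solely at r4c3. So r4c3=1.
Step 10. [r8c7∈{1,2,4,7}] col 7 places 4 nowhere but r8c7, so r8c7=4.
Step 11. [r3c9∈{1,2,7}] r3c9 is the only open cell in row 3 admitting 2. So r3c9=2.
Step 12. [r7c1∈{7}] r7c1 is down to just 7, so r7c1=7.
Step 13. [r6c4∈{4,5}] in col 4, 4 fits only at r6c4 ⇒ r6c4=4.
Step 14. [r3c5∈{7}] nothing but 7 survives at r3c5, so r3c5=7.
Step 15. [r5c9∈{9}] r5c9's peers cover all but 9. So r5c9=9.
Step 16. [r7c9∈{1}] r7c9's peers cover all but 1 ⇒ r7c9=1.
Step 17. [r8c4∈{6}] only 6 remains possible at r8c4. So r8c4=6.
Step 18. [r4c6∈{2}] nothing but 2 survives at r4c6, so r4c6=2.
Step 19. [r4c7∈{8}] r4c7 has the single candidate 8, so r4c7=8.
Step 20. [r8c5∈{1}] r8c5's peers cover all but 1, so r8c5=1.
Step 21. [r9c7∈{3}] only 3 remains possible at r9c7 ⇒ r9c7=3.
Step 22. [r5c5∈{8}] r5c5 is down to just 8. So r5c5=8.
Step 23. [r1c7∈{1}] r1c7's peers cover all but 1. So r1c7=1.
Step 24. [r8c3∈{5}] r8c3 has the single candidate 5, so r8c3=5.
Step 25. [r8c9∈{7}] r8c9 is down to just 7 ⇒ r8c9=7.
Step 26. [r6c3∈{8}] nothing but 8 survives at r6c3 ⇒ r6c3=8.
Step 27. [r2c7∈{7}] r2c7 is down to just 7, so r2c7=7.
Step 28. [r3c2∈{1}] r3c2 is down to just 1 ⇒ r3c2=1.
Step 29. [r6c9∈{5}] r6c9 has the single candidate 5, so r6c9=5.
Step 30. [r5c6∈{1}] only 1 remains possible at r5c6, so r5c6=1.
Step 31. [r8c1∈{9}] only 9 remains possible at r8c1 ⇒ r8c1=9.
Step 32. [r1c8∈{6}] nothing but 6 survives at r1c8. So r1c8=6.
Step 33. [r8c8∈{2}] only 2 remains possible at r8c8 ⇒ r8c8=2.
Step 34. [r3c4∈{3}] r3c4 is down to just 3, so r3c4=3.
Step 35. [r5c4∈{7}] r5c4's peers cover all but 7 ⇒ r5c4=7.
Step 36. [r7c2∈{6}] r7c2 is down to just 6. So r7c2=6.
Step 37. [r6c6∈{9}] r6c6 has the single candidate 9, so r6c6=9.
Step 38. [r7c6∈{4}] only 4 remains possible at r7c6 ⇒ r7c6=4.
Step 39. [r4c5∈{6}] r4c5 is down to just 6. So r4c5=6.
Step 40. [r4c4∈{5}] r4c4 has the single candidate 5, so r4c4=5.
Step 41. [r2c8∈{3}] only 3 remains possible at r2c8. So r2c8=3.
Step 42. [r5c7∈{2}] r5c7's peers cover all but 2. So r5c7=2.
Step 43. [r3c3∈{4}] only 4 remains possible at r3c3. So r3c3=4.

Answer: 8 3 7 2 9 5 1 6 4 / 5 2 9 1 4 6 7 3 8 / 6 1 4 3 7 8 9 5 2 / 4 9 1 5 6 2 8 7 3 / 3 5 6 7 8 1 2 4 9 / 2 7 8 4 3 9 6 1 5 / 7 6 3 8 2 4 5 9 1 / 9 8 5 6 1 3 4 2 7 / 1 4 2 9 5 7 3 8 6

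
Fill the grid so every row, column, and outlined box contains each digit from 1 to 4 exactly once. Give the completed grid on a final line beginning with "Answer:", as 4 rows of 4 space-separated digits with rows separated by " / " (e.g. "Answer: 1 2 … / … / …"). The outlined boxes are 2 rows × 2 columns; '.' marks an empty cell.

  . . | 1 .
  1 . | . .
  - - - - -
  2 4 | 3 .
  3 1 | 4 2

Step 1. [r2c4∈{3,4}] r2c4 is the only open cell in row 2 admitting 4. So r2c4=4.
Step 2. [r1c2∈{2,3}] across row 1, 2 lands solely at r1c2. So r1c2=2.
Step 3. [r2c3∈{2}] r2c3 has the single candidate 2, so r2c3=2.
Step 4. [r3c4∈{1}] r3c4 has the single candidate 1 ⇒ r3c4=1.
Step 5. [r1c4∈{3}] r1c4's peers cover all but 3. So r1c4=3.
Step 6. [r2c2∈{3}] only 3 remains possible at r2c2. So r2c2=3.
Step 7. [r1c1∈{4}] r1c1's peers cover all but 4 ⇒ r1c1=4.

Answer: 4 2 1 3 / 1 3 2 4 / 2 4 3 1 / 3 1 4 2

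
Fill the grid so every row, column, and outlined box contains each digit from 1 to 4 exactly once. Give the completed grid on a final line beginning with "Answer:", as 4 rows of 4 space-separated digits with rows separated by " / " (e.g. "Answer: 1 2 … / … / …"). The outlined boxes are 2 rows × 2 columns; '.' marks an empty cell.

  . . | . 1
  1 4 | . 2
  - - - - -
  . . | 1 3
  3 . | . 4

Step 1. [r3c2∈{2}] only 2 remains possible at r3c2, so r3c2=2.
Step 2. [r1c2∈{3}] r1c2's peers cover all but 3, so r1c2=3.
Step 3. [r1c1∈{2}] r1c1's peers cover all but 2, so r1c1=2.
Step 4. [r2c3∈{3}] r2c3 has the single candidate 3 ⇒ r2c3=3.
Step 5. [r4c2∈{1}] r4c2's peers cover all but 1. So r4c2=1.
Step 6. [r3c1∈{4}] only 4 remains possible at r3c1, so r3c1=4.
Step 7. [r4c3∈{2}] r4c3's peers cover all but 2. So r4c3=2.
Step 8. [r1c3∈{4}] r1c3 has the single candidate 4. So r1c3=4.

Answer: 2 3 4 1 / 1 4 3 2 / 4 2 1 3 / 3 1 2 4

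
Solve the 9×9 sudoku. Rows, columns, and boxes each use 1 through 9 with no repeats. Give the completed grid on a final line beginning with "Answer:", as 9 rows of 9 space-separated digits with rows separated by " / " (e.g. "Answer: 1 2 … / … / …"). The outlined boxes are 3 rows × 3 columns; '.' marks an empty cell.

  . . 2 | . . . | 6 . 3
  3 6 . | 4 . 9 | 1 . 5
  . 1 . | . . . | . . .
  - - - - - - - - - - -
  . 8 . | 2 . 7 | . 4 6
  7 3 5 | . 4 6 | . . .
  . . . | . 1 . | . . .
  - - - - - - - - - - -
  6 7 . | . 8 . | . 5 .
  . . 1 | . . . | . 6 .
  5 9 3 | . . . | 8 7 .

Step 1. [r6c8∈{2,3,8,9}] col 8 places 3 nowhere but r6c8 ⇒ r6c8=3.
Step 2. [r7c3∈{4}] only 4 remains possible at r7c3 ⇒ r7c3=4.
Step 3. [r4c3∈{9}] r4c3 has the single candidate 9, so r4c3=9.
Step 4. [r8c5∈{2,3,5,7,9}] in col 5, 9 fits only at r8c5 ⇒ r8c5=9.
Step 5. [r8c2∈{2}] only 2 remains possible at r8c2, so r8c2=2.
Step 6. [r5c8∈{1,2,8,9}] 1 has one home in col 8: r5c8. So r5c8=1.
Step 7. [r8c9∈{4}] nothing but 4 survives at r8c9. So r8c9=4.
Step 8. [r1c2∈{4,5}] 5 has one home in col 2: r1c2. So r1c2=5.
Step 9. [r1c5∈{7}] nothing but 7 survives at r1c5 ⇒ r1c5=7.
Step 10. [r3c7∈{2,4,7,9}] col 7 places 4 nowhere but r3c7 ⇒ r3c7=4.
Step 11. [r3c9∈{2,7,8,9}] in box 3, 7 fits only at r3c9 ⇒ r3c9=7.
Step 12. [r3c3∈{8}] r3c3's peers cover all but 8, so r3c3=8.
Step 13. [r2c5∈{2}] nothing but 2 survives at r2c5, so r2c5=2.
Step 14. [r6c7∈{2,5,7,9}] across row 6, 7 lands solely at r6c7. So r6c7=7.
Step 15. [r8c7∈{3}] r8c7's peers cover all but 3, so r8c7=3.
Step 16. [r8c6∈{5}] r8c6 has the single candidate 5 ⇒ r8c6=5.
Step 17. [r6c6∈{8}] r6c6's peers cover all but 8. So r6c6=8.
Step 18. [r5c4∈{9}] r5c4's peers cover all but 9, so r5c4=9.
Step 19. [r1c6∈{1}] r1c6 has the single candidate 1 ⇒ r1c6=1.
Step 20. [r5c7∈{2}] only 2 remains possible at r5c7. So r5c7=2.
Step 21. [r3c6∈{3}] r3c6's peers cover all but 3 ⇒ r3c6=3.
Step 22. [r7c6∈{2}] r7c6 has the single candidate 2 ⇒ r7c6=2.
Step 23. [r1c1∈{4,9}] row 1 places 4 nowhere but r1c1 ⇒ r1c1=4.
Step 24. [r1c8∈{8,9}] r1c8 is the only open cell in row 1 admitting 9 ⇒ r1c8=9.
Step 25. [r9c5∈{6}] r9c5 has the single candidate 6. So r9c5=6.
Step 26. [r3c5∈{5}] r3c5 has the single candidate 5. So r3c5=5.
Step 27. [r9c4∈{1}] nothing but 1 survives at r9c4, so r9c4=1.
Step 28. [r7c9∈{1,9}] row 7 places 1 nowhere but r7c9, so r7c9=1.
Step 29. [r6c9∈{9}] r6c9 is down to just 9 ⇒ r6c9=9.
Step 30. [r1c4∈{8}] only 8 remains possible at r1c4 ⇒ r1c4=8.
Step 31. [r3c8∈{2}] only 2 remains possible at r3c8 ⇒ r3c8=2.
Step 32. [r3c1∈{9}] r3c1 is down to just 9. So r3c1=9.
Step 33. [r4c7∈{5}] only 5 remains possible at r4c7 ⇒ r4c7=5.
Step 34. [r7c4∈{3}] r7c4 has the single candidate 3. So r7c4=3.
Step 35. [r8c4∈{7}] only 7 remains possible at r8c4, so r8c4=7.
Step 36. [r9c9∈{2}] r9c9's peers cover all but 2 ⇒ r9c9=2.
Step 37. [r6c1∈{2}] nothing but 2 survives at r6c1 ⇒ r6c1=2.
Step 38. [r9c6∈{4}] r9c6 is down to just 4, so r9c6=4.
Step 39. [r6c2∈{4}] r6c2's peers cover all but 4, so r6c2=4.
Step 40. [r2c3∈{7}] r2c3 has the single candidate 7. So r2c3=7.
Step 41. [r8c1∈{8}] nothing but 8 survives at r8c1 ⇒ r8c1=8.
Step 42. [r6c3∈{6}] nothing but 6 survives at r6c3, so r6c3=6.
Step 43. [r5c9∈{8}] r5c9's peers cover all but 8 ⇒ r5c9=8.
Step 44. [r4c1∈{1}] only 1 remains possible at r4c1, so r4c1=1.
Step 45. [r3c4∈{6}] r3c4 has the single candidate 6 ⇒ r3c4=6.
Step 46. [r6c4∈{5}] r6c4 has the single candidate 5 ⇒ r6c4=5.
Step 47. [r2c8∈{8}] r2c8 has the single candidate 8 ⇒ r2c8=8.
Step 48. [r4c5∈{3}] nothing but 3 survives at r4c5 ⇒ r4c5=3.
Step 49. [r7c7∈{9}] r7c7 is down to just 9. So r7c7=9.

Answer: 4 5 2 8 7 1 6 9 3 / 3 6 7 4 2 9 1 8 5 / 9 1 8 6 5 3 4 2 7 / 1 8 9 2 3 7 5 4 6 / 7 3 5 9 4 6 2 1 8 / 2 4 6 5 1 8 7 3 9 / 6 7 4 3 8 2 9 5 1 / 8 2 1 7 9 5 3 6 4 / 5 9 3 1 6 4 8 7 2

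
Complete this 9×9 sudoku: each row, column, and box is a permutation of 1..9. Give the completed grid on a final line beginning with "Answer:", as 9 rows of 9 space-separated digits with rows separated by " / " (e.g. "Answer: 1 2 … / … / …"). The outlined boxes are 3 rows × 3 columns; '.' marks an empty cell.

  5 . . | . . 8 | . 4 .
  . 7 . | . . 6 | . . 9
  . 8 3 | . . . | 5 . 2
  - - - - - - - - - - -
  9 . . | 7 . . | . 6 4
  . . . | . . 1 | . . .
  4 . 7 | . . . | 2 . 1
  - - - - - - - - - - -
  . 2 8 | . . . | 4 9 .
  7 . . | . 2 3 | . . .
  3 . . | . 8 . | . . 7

Step 1. [r4c7∈{3,8}] in row 4, 8 fits only at r4c7, so r4c7=8.
Step 2. [r2c3∈{1,2,4}] 4 has one home in box 1: r2c3. So r2c3=4.
Step 3. [r3c1∈{1,6}] 6 has one home in row 3: r3c1, so r3c1=6.
Step 4. [r7c1∈{1}] nothing but 1 survives at r7c1 ⇒ r7c1=1.
Step 5. [r6c4∈{3,5,6,8,9}] row 6 places 8 nowhere but r6c4. So r6c4=8.
Step 6. [r5c7∈{3,7,9}] in col 7, 9 fits only at r5c7 ⇒ r5c7=9.
Step 7. [r1c7∈{1,3,6,7}] across col 7, 7 lands solely at r1c7 ⇒ r1c7=7.
Step 8. [r3c8∈{1}] nothing but 1 survives at r3c8. So r3c8=1.
Step 9. [r2c7∈{3}] r2c7 has the single candidate 3, so r2c7=3.
Step 10. [r2c1∈{2}] r2c1's peers cover all but 2. So r2c1=2.
Step 11. [r1c4∈{1,2,3,9}] row 1 places 2 nowhere but r1c4 ⇒ r1c4=2.
Step 12. [r5c4∈{3,4,5,6}] across col 4, 3 lands solely at r5c4. So r5c4=3.
Step 13. [r4c5∈{5}] r4c5 has the single candidate 5. So r4c5=5.
Step 14. [r5c9∈{5}] nothing but 5 survives at r5c9. So r5c9=5.
Step 15. [r5c2∈{6}] r5c2 is down to just 6. So r5c2=6.
Step 16. [r2c4∈{1,5}] row 2 places 5 nowhere but r2c4, so r2c4=5.
Step 17. [r7c4∈{6}] only 6 remains possible at r7c4 ⇒ r7c4=6.
Step 18. [r6c2∈{3,5}] in row 6, 5 fits only at r6c2 ⇒ r6c2=5.
Step 19. [r6c6∈{9}] r6c6 has the single candidate 9, so r6c6=9.
Step 20. [r7c5∈{7}] only 7 remains possible at r7c5 ⇒ r7c5=7.
Step 21. [r8c9∈{6,8}] 8 has one home in col 9: r8c9. So r8c9=8.
Step 22. [r8c8∈{5}] only 5 remains possible at r8c8 ⇒ r8c8=5.
Step 23. [r9c3∈{5,6,9}] 5 has one home in col 3: r9c3. So r9c3=5.
Step 24. [r9c6∈{4}] r9c6's peers cover all but 4, so r9c6=4.
Step 25. [r9c2∈{9}] r9c2 has the single candidate 9. So r9c2=9.
Step 26. [r1c2∈{1}] only 1 remains possible at r1c2 ⇒ r1c2=1.
Step 27. [r9c7∈{1,6}] r9c7 is the only open cell in row 9 admitting 6. So r9c7=6.
Step 28. [r8c4∈{1,9}] r8c4 is the only open cell in row 8 admitting 9 ⇒ r8c4=9.
Step 29. [r3c5∈{4,9}] r3c5 is the only open cell in row 3 admitting 9. So r3c5=9.
Step 30. [r4c6∈{2}] r4c6 has the single candidate 2 ⇒ r4c6=2.
Step 31. [r6c5∈{6}] r6c5 has the single candidate 6 ⇒ r6c5=6.
Step 32. [r5c3∈{2}] r5c3's peers cover all but 2. So r5c3=2.
Step 33. [r5c1∈{8}] nothing but 8 survives at r5c1, so r5c1=8.
Step 34. [r4c2∈{3}] r4c2's peers cover all but 3, so r4c2=3.
Step 35. [r9c8∈{2}] only 2 remains possible at r9c8. So r9c8=2.
Step 36. [r8c7∈{1}] r8c7's peers cover all but 1 ⇒ r8c7=1.
Step 37. [r2c8∈{8}] only 8 remains possible at r2c8. So r2c8=8.
Step 38. [r2c5∈{1}] r2c5 has the single candidate 1. So r2c5=1.
Step 39. [r9c4∈{1}] only 1 remains possible at r9c4, so r9c4=1.
Step 40. [r1c9∈{6}] r1c9 is down to just 6, so r1c9=6.
Step 41. [r1c5∈{3}] r1c5's peers cover all but 3. So r1c5=3.
Step 42. [r5c5∈{4}] only 4 remains possible at r5c5 ⇒ r5c5=4.
Step 43. [r6c8∈{3}] r6c8 has the single candidate 3. So r6c8=3.
Step 44. [r8c3∈{6}] r8c3 has the single candidate 6. So r8c3=6.
Step 45. [r3c4∈{4}] nothing but 4 survives at r3c4, so r3c4=4.
Step 46. [r7c6∈{5}] r7c6's peers cover all but 5. So r7c6=5.
Step 47. [r4c3∈{1}] only 1 remains possible at r4c3. So r4c3=1.
Step 48. [r1c3∈{9}] r1c3 has the single candidate 9. So r1c3=9.
Step 49. [r8c2∈{4}] nothing but 4 survives at r8c2 ⇒ r8c2=4.
Step 50. [r7c9∈{3}] r7c9's peers cover all but 3 ⇒ r7c9=3.
Step 51. [r3c6∈{7}] r3c6's peers cover all but 7, so r3c6=7.
Step 52. [r5c8∈{7}] r5c8's peers cover all but 7. So r5c8=7.

Answer: 5 1 9 2 3 8 7 4 6 / 2 7 4 5 1 6 3 8 9 / 6 8 3 4 9 7 5 1 2 / 9 3 1 7 5 2 8 6 4 / 8 6 2 3 4 1 9 7 5 / 4 5 7 8 6 9 2 3 1 / 1 2 8 6 7 5 4 9 3 / 7 4 6 9 2 3 1 5 8 / 3 9 5 1 8 4 6 2 7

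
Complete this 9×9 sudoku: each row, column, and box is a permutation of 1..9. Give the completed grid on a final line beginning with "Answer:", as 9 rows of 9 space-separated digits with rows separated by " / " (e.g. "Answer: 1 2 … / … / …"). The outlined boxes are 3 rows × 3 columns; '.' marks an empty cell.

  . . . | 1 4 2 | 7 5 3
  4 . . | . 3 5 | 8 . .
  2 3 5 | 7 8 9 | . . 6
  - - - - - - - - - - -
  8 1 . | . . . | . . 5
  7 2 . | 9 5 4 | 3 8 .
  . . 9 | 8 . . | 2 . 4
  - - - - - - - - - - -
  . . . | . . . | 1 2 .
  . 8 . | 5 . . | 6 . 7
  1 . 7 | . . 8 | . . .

Step 1. [r9c9∈{9}] r9c9's peers cover all but 9 ⇒ r9c9=9.
Step 2. [r5c3∈{6}] nothing but 6 survives at r5c3. So r5c3=6.
Step 3. [r3c8∈{1,4}] across row 3, 1 lands solely at r3c8, so r3c8=1.
Step 4. [r2c4∈{6}] r2c4's peers cover all but 6 ⇒ r2c4=6.
Step 5. [r8c3∈{2,3,4}] in col 3, 2 fits only at r8c3, so r8c3=2.
Step 6. [r6c2∈{5}] r6c2 has the single candidate 5, so r6c2=5.
Step 7. [r6c1∈{3}] nothing but 3 survives at r6c1, so r6c1=3.
Step 8. [r8c1∈{9}] only 9 remains possible at r8c1, so r8c1=9.
Step 9. [r8c8∈{3,4}] r8c8 is the only open cell in row 8 admitting 4. So r8c8=4.
Step 10. [r8c6∈{1,3}] 3 has one home in row 8: r8c6 ⇒ r8c6=3.
Step 11. [r7c4∈{4}] r7c4's peers cover all but 4. So r7c4=4.
Step 12. [r7c2∈{6}] only 6 remains possible at r7c2 ⇒ r7c2=6.
Step 13. [r7c6∈{7}] r7c6 is down to just 7. So r7c6=7.
Step 14. [r4c6∈{6}] r4c6 has the single candidate 6. So r4c6=6.
Step 15. [r9c4∈{2}] only 2 remains possible at r9c4. So r9c4=2.
Step 16. [r2c8∈{9}] r2c8 has the single candidate 9. So r2c8=9.
Step 17. [r4c8∈{7}] r4c8 is down to just 7 ⇒ r4c8=7.
Step 18. [r6c5∈{1,7}] r6c5 is the only open cell in row 6 admitting 7, so r6c5=7.
Step 19. [r4c3∈{4}] only 4 remains possible at r4c3, so r4c3=4.
Step 20. [r9c8∈{3}] r9c8 has the single candidate 3, so r9c8=3.
Step 21. [r3c7∈{4}] nothing but 4 survives at r3c7. So r3c7=4.
Step 22. [r2c2∈{7}] r2c2's peers cover all but 7. So r2c2=7.
Step 23. [r2c9∈{2}] only 2 remains possible at r2c9. So r2c9=2.
Step 24. [r9c5∈{6}] r9c5's peers cover all but 6 ⇒ r9c5=6.
Step 25. [r7c3∈{3}] r7c3's peers cover all but 3, so r7c3=3.
Step 26. [r7c1∈{5}] r7c1 is down to just 5, so r7c1=5.
Step 27. [r6c8∈{6}] only 6 remains possible at r6c8. So r6c8=6.
Step 28. [r1c3∈{8}] r1c3 is down to just 8, so r1c3=8.
Step 29. [r7c5∈{9}] r7c5's peers cover all but 9 ⇒ r7c5=9.
Step 30. [r1c2∈{9}] only 9 remains possible at r1c2 ⇒ r1c2=9.
Step 31. [r7c9∈{8}] r7c9's peers cover all but 8 ⇒ r7c9=8.
Step 32. [r4c7∈{9}] only 9 remains possible at r4c7. So r4c7=9.
Step 33. [r4c4∈{3}] r4c4 is down to just 3, so r4c4=3.
Step 34. [r5c9∈{1}] r5c9 has the single candidate 1, so r5c9=1.
Step 35. [r1c1∈{6}] r1c1 has the single candidate 6. So r1c1=6.
Step 36. [r4c5∈{2}] nothing but 2 survives at r4c5 ⇒ r4c5=2.
Step 37. [r9c7∈{5}] r9c7 has the single candidate 5 ⇒ r9c7=5.
Step 38. [r2c3∈{1}] nothing but 1 survives at r2c3. So r2c3=1.
Step 39. [r6c6∈{1}] r6c6 is down to just 1, so r6c6=1.
Step 40. [r8c5∈{1}] nothing but 1 survives at r8c5. So r8c5=1.
Step 41. [r9c2∈{4}] r9c2 has the single candidate 4, so r9c2=4.

Answer: 6 9 8 1 4 2 7 5 3 / 4 7 1 6 3 5 8 9 2 / 2 3 5 7 8 9 4 1 6 / 8 1 4 3 2 6 9 7 5 / 7 2 6 9 5 4 3 8 1 / 3 5 9 8 7 1 2 6 4 / 5 6 3 4 9 7 1 2 8 / 9 8 2 5 1 3 6 4 7 / 1 4 7 2 6 8 5 3 9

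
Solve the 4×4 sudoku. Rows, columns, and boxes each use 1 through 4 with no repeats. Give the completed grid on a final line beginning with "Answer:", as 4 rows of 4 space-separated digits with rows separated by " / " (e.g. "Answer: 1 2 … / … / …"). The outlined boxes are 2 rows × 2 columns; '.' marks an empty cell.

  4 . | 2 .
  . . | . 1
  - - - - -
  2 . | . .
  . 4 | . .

Step 1. [r2c1∈{3}] r2c1 is down to just 3, so r2c1=3.
Step 2. [r3c2∈{1,3}] col 2 places 3 nowhere but r3c2, so r3c2=3.
Step 3. [r4c3∈{1,3}] col 3 places 3 nowhere but r4c3, so r4c3=3.
Step 4. [r2c3∈{4}] only 4 remains possible at r2c3, so r2c3=4.
Step 5. [r1c2∈{1}] r1c2 has the single candidate 1, so r1c2=1.
Step 6. [r4c1∈{1}] r4c1 is down to just 1. So r4c1=1.
Step 7. [r4c4∈{2}] r4c4 has the single candidate 2. So r4c4=2.
Step 8. [r3c4∈{4}] r3c4 is down to just 4. So r3c4=4.
Step 9. [r3c3∈{1}] r3c3 is down to just 1 ⇒ r3c3=1.
Step 10. [r2c2∈{2}] r2c2's peers cover all but 2. So r2c2=2.
Step 11. [r1c4∈{3}] nothing but 3 survives at r1c4, so r1c4=3.

Answer: 4 1 2 3 / 3 2 4 1 / 2 3 1 4 / 1 4 3 2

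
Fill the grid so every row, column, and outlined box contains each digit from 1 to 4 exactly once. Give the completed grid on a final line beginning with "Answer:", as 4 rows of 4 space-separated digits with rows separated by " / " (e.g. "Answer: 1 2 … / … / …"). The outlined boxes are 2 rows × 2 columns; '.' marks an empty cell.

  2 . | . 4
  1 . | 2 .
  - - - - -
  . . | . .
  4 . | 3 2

Step 1. [r3c2∈{1,2,3}] 2 has one home in row 3: r3c2 ⇒ r3c2=2.
Step 2. [r1c2∈{3}] r1c2's peers cover all but 3, so r1c2=3.
Step 3. [r1c3∈{1}] only 1 remains possible at r1c3, so r1c3=1.
Step 4. [r3c3∈{4}] r3c3 has the single candidate 4 ⇒ r3c3=4.
Step 5. [r2c2∈{4}] nothing but 4 survives at r2c2. So r2c2=4.
Step 6. [r4c2∈{1}] r4c2's peers cover all but 1. So r4c2=1.
Step 7. [r3c4∈{1}] r3c4 has the single candidate 1. So r3c4=1.
Step 8. [r3c1∈{3}] r3c1's peers cover all but 3. So r3c1=3.
Step 9. [r2c4∈{3}] nothing but 3 survives at r2c4 ⇒ r2c4=3.

Answer: 2 3 1 4 / 1 4 2 3 / 3 2 4 1 / 4 1 3 2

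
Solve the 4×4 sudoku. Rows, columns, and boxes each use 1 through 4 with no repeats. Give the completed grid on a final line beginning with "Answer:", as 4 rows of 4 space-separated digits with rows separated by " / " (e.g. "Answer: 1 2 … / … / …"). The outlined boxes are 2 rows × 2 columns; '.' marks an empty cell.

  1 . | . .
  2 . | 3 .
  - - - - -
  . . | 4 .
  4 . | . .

Step 1. [r4c3∈{1,2}] across col 3, 1 lands solely at r4c3, so r4c3=1.
Step 2. [r3c1∈{3}] r3c1 has the single candidate 3. So r3c1=3.
Step 3. [r3c4∈{2}] only 2 remains possible at r3c4. So r3c4=2.
Step 4. [r1c4∈{4}] r1c4 has the single candidate 4 ⇒ r1c4=4.
Step 5. [r4c2∈{2}] nothing but 2 survives at r4c2 ⇒ r4c2=2.
Step 6. [r1c2∈{3}] only 3 remains possible at r1c2. So r1c2=3.
Step 7. [r4c4∈{3}] r4c4 is down to just 3 ⇒ r4c4=3.
Step 8. [r1c3∈{2}] r1c3 has the single candidate 2 ⇒ r1c3=2.
Step 9. [r2c2∈{4}] r2c2's peers cover all but 4 ⇒ r2c2=4.
Step 10. [r3c2∈{1}] only 1 remains possible at r3c2 ⇒ r3c2=1.
Step 11. [r2c4∈{1}] r2c4's peers cover all but 1, so r2c4=1.

Answer: 1 3 2 4 / 2 4 3 1 / 3 1 4 2 / 4 2 1 3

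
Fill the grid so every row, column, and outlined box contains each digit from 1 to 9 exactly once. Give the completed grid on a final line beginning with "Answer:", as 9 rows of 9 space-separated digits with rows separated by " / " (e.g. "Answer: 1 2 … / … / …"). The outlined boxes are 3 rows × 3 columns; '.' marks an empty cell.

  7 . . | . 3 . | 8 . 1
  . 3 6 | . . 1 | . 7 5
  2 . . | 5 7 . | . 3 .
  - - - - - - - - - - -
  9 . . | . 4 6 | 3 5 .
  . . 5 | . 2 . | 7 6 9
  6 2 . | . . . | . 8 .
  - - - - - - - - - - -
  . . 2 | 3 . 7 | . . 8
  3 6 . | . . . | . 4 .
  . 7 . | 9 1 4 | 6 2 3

Step 1. [r1c8∈{9}] r1c8's peers cover all but 9. So r1c8=9.
Step 2. [r1c3∈{4}] r1c3 is down to just 4. So r1c3=4.
Step 3. [r2c1∈{8}] r2c1's peers cover all but 8 ⇒ r2c1=8.
Step 4. [r6c7∈{1,4}] 1 has one home in box 6: r6c7. So r6c7=1.
Step 5. [r8c3∈{1,8,9}] in row 8, 1 fits only at r8c3 ⇒ r8c3=1.
Step 6. [r5c1∈{1,4}] col 1 places 1 nowhere but r5c1, so r5c1=1.
Step 7. [r7c2∈{4,5,9}] 9 has one home in box 7: r7c2 ⇒ r7c2=9.
Step 8. [r5c4∈{8}] r5c4 is down to just 8. So r5c4=8.
Step 9. [r7c7∈{5}] r7c7 has the single candidate 5. So r7c7=5.
Step 10. [r1c6∈{2}] r1c6 has the single candidate 2. So r1c6=2.
Step 11. [r6c4∈{7}] only 7 remains possible at r6c4 ⇒ r6c4=7.
Step 12. [r3c7∈{4}] r3c7 has the single candidate 4. So r3c7=4.
Step 13. [r2c5∈{9}] r2c5's peers cover all but 9 ⇒ r2c5=9.
Step 14. [r6c5∈{5}] nothing but 5 survives at r6c5. So r6c5=5.
Step 15. [r9c3∈{8}] r9c3 is down to just 8. So r9c3=8.
Step 16. [r6c6∈{3,9}] row 6 places 9 nowhere but r6c6, so r6c6=9.
Step 17. [r8c6∈{5,8}] in row 8, 5 fits only at r8c6 ⇒ r8c6=5.
Step 18. [r1c2∈{5}] r1c2 is down to just 5, so r1c2=5.
Step 19. [r8c7∈{9}] r8c7 has the single candidate 9 ⇒ r8c7=9.
Step 20. [r8c4∈{2}] r8c4 is down to just 2. So r8c4=2.
Step 21. [r4c9∈{2}] r4c9 is down to just 2, so r4c9=2.
Step 22. [r3c3∈{9}] only 9 remains possible at r3c3, so r3c3=9.
Step 23. [r7c5∈{6}] r7c5 is down to just 6 ⇒ r7c5=6.
Step 24. [r4c3∈{7}] r4c3's peers cover all but 7, so r4c3=7.
Step 25. [r8c9∈{7}] only 7 remains possible at r8c9. So r8c9=7.
Step 26. [r8c5∈{8}] only 8 remains possible at r8c5, so r8c5=8.
Step 27. [r5c6∈{3}] only 3 remains possible at r5c6, so r5c6=3.
Step 28. [r3c9∈{6}] only 6 remains possible at r3c9. So r3c9=6.
Step 29. [r3c2∈{1}] r3c2 is down to just 1, so r3c2=1.
Step 30. [r2c4∈{4}] r2c4 is down to just 4. So r2c4=4.
Step 31. [r4c2∈{8}] r4c2 is down to just 8 ⇒ r4c2=8.
Step 32. [r7c1∈{4}] r7c1's peers cover all but 4. So r7c1=4.
Step 33. [r5c2∈{4}] r5c2's peers cover all but 4 ⇒ r5c2=4.
Step 34. [r7c8∈{1}] r7c8 is down to just 1. So r7c8=1.
Step 35. [r1c4∈{6}] nothing but 6 survives at r1c4 ⇒ r1c4=6.
Step 36. [r6c3∈{3}] nothing but 3 survives at r6c3, so r6c3=3.
Step 37. [r6c9∈{4}] r6c9's peers cover all but 4 ⇒ r6c9=4.
Step 38. [r4c4∈{1}] r4c4's peers cover all but 1, so r4c4=1.
Step 39. [r9c1∈{5}] r9c1 has the single candidate 5, so r9c1=5.
Step 40. [r2c7∈{2}] nothing but 2 survives at r2c7 ⇒ r2c7=2.
Step 41. [r3c6∈{8}] r3c6 has the single candidate 8 ⇒ r3c6=8.

Answer: 7 5 4 6 3 2 8 9 1 / 8 3 6 4 9 1 2 7 5 / 2 1 9 5 7 8 4 3 6 / 9 8 7 1 4 6 3 5 2 / 1 4 5 8 2 3 7 6 9 / 6 2 3 7 5 9 1 8 4 / 4 9 2 3 6 7 5 1 8 / 3 6 1 2 8 5 9 4 7 / 5 7 8 9 1 4 6 2 3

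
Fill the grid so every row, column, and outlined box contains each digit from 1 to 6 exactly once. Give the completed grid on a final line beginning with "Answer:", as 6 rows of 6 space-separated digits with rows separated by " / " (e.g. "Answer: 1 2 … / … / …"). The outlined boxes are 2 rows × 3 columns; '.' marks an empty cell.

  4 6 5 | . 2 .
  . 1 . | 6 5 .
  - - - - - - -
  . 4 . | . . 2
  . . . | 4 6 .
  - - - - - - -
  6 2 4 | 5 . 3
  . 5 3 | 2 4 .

Step 1. [r2c1∈{2,3}] row 2 places 3 nowhere but r2c1 ⇒ r2c1=3.
Step 2. [r1c6∈{1}] r1c6 has the single candidate 1 ⇒ r1c6=1.
Step 3. [r3c4∈{1,3}] in col 4, 1 fits only at r3c4, so r3c4=1.
Step 4. [r4c1∈{1,2,5}] 2 has one home in col 1: r4c1, so r4c1=2.
Step 5. [r3c5∈{3}] r3c5 has the single candidate 3 ⇒ r3c5=3.
Step 6. [r1c4∈{3}] r1c4 is down to just 3, so r1c4=3.
Step 7. [r4c6∈{5}] r4c6's peers cover all but 5 ⇒ r4c6=5.
Step 8. [r2c6∈{4}] nothing but 4 survives at r2c6 ⇒ r2c6=4.
Step 9. [r3c3∈{6}] r3c3 has the single candidate 6. So r3c3=6.
Step 10. [r6c6∈{6}] r6c6 is down to just 6, so r6c6=6.
Step 11. [r6c1∈{1}] nothing but 1 survives at r6c1 ⇒ r6c1=1.
Step 12. [r4c2∈{3}] r4c2 has the single candidate 3 ⇒ r4c2=3.
Step 13. [r3c1∈{5}] r3c1 has the single candidate 5 ⇒ r3c1=5.
Step 14. [r5c5∈{1}] r5c5's peers cover all but 1 ⇒ r5c5=1.
Step 15. [r4c3∈{1}] only 1 remains possible at r4c3 ⇒ r4c3=1.
Step 16. [r2c3∈{2}] r2c3's peers cover all but 2. So r2c3=2.

Answer: 4 6 5 3 2 1 / 3 1 2 6 5 4 / 5 4 6 1 3 2 / 2 3 1 4 6 5 / 6 2 4 5 1 3 / 1 5 3 2 4 6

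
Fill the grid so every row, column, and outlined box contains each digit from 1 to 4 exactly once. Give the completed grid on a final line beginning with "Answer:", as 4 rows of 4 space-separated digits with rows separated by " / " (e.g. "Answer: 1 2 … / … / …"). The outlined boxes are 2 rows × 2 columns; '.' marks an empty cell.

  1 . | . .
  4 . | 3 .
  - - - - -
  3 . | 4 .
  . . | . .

Step 1. [r4c1∈{2}] only 2 remains possible at r4c1. So r4c1=2.
Step 2. [r2c4∈{1,2}] row 2 places 1 nowhere but r2c4 ⇒ r2c4=1.
Step 3. [r1c3∈{2}] r1c3 has the single candidate 2. So r1c3=2.
Step 4. [r3c2∈{1}] only 1 remains possible at r3c2. So r3c2=1.
Step 5. [r3c4∈{2}] r3c4 is down to just 2, so r3c4=2.
Step 6. [r2c2∈{2}] only 2 remains possible at r2c2 ⇒ r2c2=2.
Step 7. [r1c4∈{4}] r1c4 is down to just 4. So r1c4=4.
Step 8. [r1c2∈{3}] r1c2's peers cover all but 3, so r1c2=3.
Step 9. [r4c4∈{3}] r4c4 has the single candidate 3 ⇒ r4c4=3.
Step 10. [r4c3∈{1}] only 1 remains possible at r4c3. So r4c3=1.
Step 11. [r4c2∈{4}] r4c2's peers cover all but 4. So r4c2=4.

Answer: 1 3 2 4 / 4 2 3 1 / 3 1 4 2 / 2 4 1 3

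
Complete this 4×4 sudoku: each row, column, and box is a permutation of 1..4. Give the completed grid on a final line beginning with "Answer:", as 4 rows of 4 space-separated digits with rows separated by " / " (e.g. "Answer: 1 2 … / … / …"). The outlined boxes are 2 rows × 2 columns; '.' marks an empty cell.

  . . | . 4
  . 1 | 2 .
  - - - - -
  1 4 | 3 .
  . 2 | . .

Step 1. [r4c1∈{3}] r4c1 is down to just 3 ⇒ r4c1=3.
Step 2. [r1c3∈{1}] r1c3's peers cover all but 1 ⇒ r1c3=1.
Step 3. [r1c1∈{2}] r1c1 is down to just 2. So r1c1=2.
Step 4. [r2c4∈{3}] r2c4 has the single candidate 3 ⇒ r2c4=3.
Step 5. [r4c3∈{4}] nothing but 4 survives at r4c3 ⇒ r4c3=4.
Step 6. [r4c4∈{1}] only 1 remains possible at r4c4, so r4c4=1.
Step 7. [r1c2∈{3}] r1c2 is down to just 3 ⇒ r1c2=3.
Step 8. [r2c1∈{4}] r2c1's peers cover all but 4, so r2c1=4.
Step 9. [r3c4∈{2}] r3c4's peers cover all but 2. So r3c4=2.

Answer: 2 3 1 4 / 4 1 2 3 / 1 4 3 2 / 3 2 4 1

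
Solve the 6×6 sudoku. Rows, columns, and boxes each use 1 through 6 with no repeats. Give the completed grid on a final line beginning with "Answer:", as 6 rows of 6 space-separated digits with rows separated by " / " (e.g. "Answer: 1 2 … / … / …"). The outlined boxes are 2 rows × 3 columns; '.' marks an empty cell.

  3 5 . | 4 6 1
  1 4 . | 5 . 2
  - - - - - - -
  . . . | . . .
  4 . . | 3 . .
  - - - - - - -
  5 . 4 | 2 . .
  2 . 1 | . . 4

Step 1. [r3c1∈{6}] nothing but 6 survives at r3c1, so r3c1=6.
Step 2. [r5c6∈{3,6}] across col 6, 3 lands solely at r5c6 ⇒ r5c6=3.
Step 3. [r3c6∈{5}] r3c6 is down to just 5. So r3c6=5.
Step 4. [r3c4∈{1}] r3c4 is down to just 1. So r3c4=1.
Step 5. [r4c5∈{2}] r4c5 has the single candidate 2, so r4c5=2.
Step 6. [r6c2∈{3,6}] r6c2 is the only open cell in row 6 admitting 3, so r6c2=3.
Step 7. [r3c3∈{2,3}] in row 3, 3 fits only at r3c3, so r3c3=3.
Step 8. [r2c3∈{6}] r2c3 is down to just 6 ⇒ r2c3=6.
Step 9. [r5c2∈{6}] only 6 remains possible at r5c2 ⇒ r5c2=6.
Step 10. [r5c5∈{1}] only 1 remains possible at r5c5 ⇒ r5c5=1.
Step 11. [r6c4∈{6}] r6c4's peers cover all but 6 ⇒ r6c4=6.
Step 12. [r4c3∈{5}] only 5 remains possible at r4c3, so r4c3=5.
Step 13. [r4c2∈{1}] r4c2 is down to just 1. So r4c2=1.
Step 14. [r6c5∈{5}] only 5 remains possible at r6c5, so r6c5=5.
Step 15. [r1c3∈{2}] r1c3 has the single candidate 2, so r1c3=2.
Step 16. [r4c6∈{6}] nothing but 6 survives at r4c6. So r4c6=6.
Step 17. [r2c5∈{3}] r2c5's peers cover all but 3, so r2c5=3.
Step 18. [r3c5∈{4}] r3c5 has the single candidate 4 ⇒ r3c5=4.
Step 19. [r3c2∈{2}] r3c2's peers cover all but 2, so r3c2=2.

Answer: 3 5 2 4 6 1 / 1 4 6 5 3 2 / 6 2 3 1 4 5 / 4 1 5 3 2 6 / 5 6 4 2 1 3 / 2 3 1 6 5 4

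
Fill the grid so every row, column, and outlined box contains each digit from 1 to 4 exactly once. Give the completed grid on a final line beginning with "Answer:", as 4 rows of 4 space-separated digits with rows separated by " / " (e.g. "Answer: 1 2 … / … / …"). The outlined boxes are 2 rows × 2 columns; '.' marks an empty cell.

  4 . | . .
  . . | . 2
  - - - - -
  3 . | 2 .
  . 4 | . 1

Step 1. [r1c4∈{3}] nothing but 3 survives at r1c4. So r1c4=3.
Step 2. [r2c1∈{1}] r2c1 has the single candidate 1 ⇒ r2c1=1.
Step 3. [r4c1∈{2}] r4c1 has the single candidate 2 ⇒ r4c1=2.
Step 4. [r1c3∈{1}] r1c3 has the single candidate 1 ⇒ r1c3=1.
Step 5. [r1c2∈{2}] r1c2's peers cover all but 2, so r1c2=2.
Step 6. [r3c2∈{1}] only 1 remains possible at r3c2, so r3c2=1.
Step 7. [r2c3∈{4}] r2c3's peers cover all but 4. So r2c3=4.
Step 8. [r4c3∈{3}] r4c3's peers cover all but 3 ⇒ r4c3=3.
Step 9. [r2c2∈{3}] r2c2 is down to just 3 ⇒ r2c2=3.
Step 10. [r3c4∈{4}] r3c4 is down to just 4, so r3c4=4.

Answer: 4 2 1 3 / 1 3 4 2 / 3 1 2 4 / 2 4 3 1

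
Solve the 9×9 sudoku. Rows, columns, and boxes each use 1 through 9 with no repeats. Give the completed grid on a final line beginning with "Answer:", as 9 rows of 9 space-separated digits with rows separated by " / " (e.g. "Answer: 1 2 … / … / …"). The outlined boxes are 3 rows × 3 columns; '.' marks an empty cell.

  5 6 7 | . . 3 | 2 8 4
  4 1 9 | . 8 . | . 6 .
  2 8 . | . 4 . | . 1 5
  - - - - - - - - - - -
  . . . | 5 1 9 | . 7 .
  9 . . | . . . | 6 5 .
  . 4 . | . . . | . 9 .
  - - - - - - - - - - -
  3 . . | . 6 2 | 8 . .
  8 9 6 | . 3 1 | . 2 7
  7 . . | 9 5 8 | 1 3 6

Step 1. [r6c7∈{3}] r6c7 has the single candidate 3, so r6c7=3.
Step 2. [r5c4∈{2,3,4,7,8}] in col 4, 3 fits only at r5c4, so r5c4=3.
Step 3. [r6c4∈{2,6,7,8}] 8 has one home in col 4: r6c4, so r6c4=8.
Step 4. [r6c1∈{1,6}] r6c1 is the only open cell in col 1 admitting 1, so r6c1=1.
Step 5. [r6c9∈{2}] r6c9's peers cover all but 2 ⇒ r6c9=2.
Step 6. [r7c8∈{4}] only 4 remains possible at r7c8, so r7c8=4.
Step 7. [r6c5∈{7}] nothing but 7 survives at r6c5 ⇒ r6c5=7.
Step 8. [r9c2∈{2}] r9c2 is down to just 2, so r9c2=2.
Step 9. [r2c7∈{7}] only 7 remains possible at r2c7. So r2c7=7.
Step 10. [r4c3∈{2,3,8}] across row 4, 2 lands solely at r4c3. So r4c3=2.
Step 11. [r3c6∈{6,7}] 7 has one home in col 6: r3c6. So r3c6=7.
Step 12. [r7c3∈{1,5}] across row 7, 1 lands solely at r7c3 ⇒ r7c3=1.
Step 13. [r4c9∈{8}] only 8 remains possible at r4c9 ⇒ r4c9=8.
Step 14. [r5c9∈{1}] only 1 remains possible at r5c9, so r5c9=1.
Step 15. [r8c7∈{5}] nothing but 5 survives at r8c7, so r8c7=5.
Step 16. [r6c3∈{5}] only 5 remains possible at r6c3 ⇒ r6c3=5.
Step 17. [r8c4∈{4}] only 4 remains possible at r8c4 ⇒ r8c4=4.
Step 18. [r4c2∈{3}] only 3 remains possible at r4c2. So r4c2=3.
Step 19. [r7c4∈{7}] r7c4 has the single candidate 7 ⇒ r7c4=7.
Step 20. [r3c7∈{9}] only 9 remains possible at r3c7. So r3c7=9.
Step 21. [r6c6∈{6}] r6c6 is down to just 6, so r6c6=6.
Step 22. [r4c1∈{6}] only 6 remains possible at r4c1. So r4c1=6.
Step 23. [r2c6∈{5}] r2c6's peers cover all but 5. So r2c6=5.
Step 24. [r2c4∈{2}] nothing but 2 survives at r2c4, so r2c4=2.
Step 25. [r3c4∈{6}] only 6 remains possible at r3c4 ⇒ r3c4=6.
Step 26. [r9c3∈{4}] r9c3 has the single candidate 4. So r9c3=4.
Step 27. [r5c6∈{4}] only 4 remains possible at r5c6. So r5c6=4.
Step 28. [r1c4∈{1}] r1c4 is down to just 1 ⇒ r1c4=1.
Step 29. [r5c3∈{8}] r5c3 is down to just 8, so r5c3=8.
Step 30. [r5c2∈{7}] r5c2's peers cover all but 7 ⇒ r5c2=7.
Step 31. [r1c5∈{9}] r1c5 has the single candidate 9. So r1c5=9.
Step 32. [r2c9∈{3}] only 3 remains possible at r2c9, so r2c9=3.
Step 33. [r4c7∈{4}] r4c7 is down to just 4, so r4c7=4.
Step 34. [r7c9∈{9}] r7c9 is down to just 9, so r7c9=9.
Step 35. [r3c3∈{3}] r3c3 has the single candidate 3 ⇒ r3c3=3.
Step 36. [r5c5∈{2}] r5c5 has the single candidate 2 ⇒ r5c5=2.
Step 37. [r7c2∈{5}] r7c2 has the single candidate 5. So r7c2=5.

Answer: 5 6 7 1 9 3 2 8 4 / 4 1 9 2 8 5 7 6 3 / 2 8 3 6 4 7 9 1 5 / 6 3 2 5 1 9 4 7 8 / 9 7 8 3 2 4 6 5 1 / 1 4 5 8 7 6 3 9 2 / 3 5 1 7 6 2 8 4 9 / 8 9 6 4 3 1 5 2 7 / 7 2 4 9 5 8 1 3 6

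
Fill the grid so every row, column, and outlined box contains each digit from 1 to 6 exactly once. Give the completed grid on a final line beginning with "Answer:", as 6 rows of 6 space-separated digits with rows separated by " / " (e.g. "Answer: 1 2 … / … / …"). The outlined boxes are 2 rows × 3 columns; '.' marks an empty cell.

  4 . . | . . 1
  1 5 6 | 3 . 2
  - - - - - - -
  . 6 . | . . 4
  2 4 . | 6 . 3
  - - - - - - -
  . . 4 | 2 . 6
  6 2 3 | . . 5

Step 1. [r1c4∈{5}] nothing but 5 survives at r1c4. So r1c4=5.
Step 2. [r3c4∈{1}] only 1 remains possible at r3c4 ⇒ r3c4=1.
Step 3. [r3c3∈{5}] only 5 remains possible at r3c3 ⇒ r3c3=5.
Step 4. [r6c5∈{1,4}] 1 has one home in row 6: r6c5, so r6c5=1.
Step 5. [r3c5∈{2}] nothing but 2 survives at r3c5 ⇒ r3c5=2.
Step 6. [r3c1∈{3}] r3c1 is down to just 3 ⇒ r3c1=3.
Step 7. [r4c3∈{1}] only 1 remains possible at r4c3. So r4c3=1.
Step 8. [r2c5∈{4}] nothing but 4 survives at r2c5, so r2c5=4.
Step 9. [r1c3∈{2}] nothing but 2 survives at r1c3, so r1c3=2.
Step 10. [r5c1∈{5}] r5c1 is down to just 5, so r5c1=5.
Step 11. [r1c5∈{6}] only 6 remains possible at r1c5 ⇒ r1c5=6.
Step 12. [r1c2∈{3}] only 3 remains possible at r1c2, so r1c2=3.
Step 13. [r4c5∈{5}] only 5 remains possible at r4c5 ⇒ r4c5=5.
Step 14. [r5c5∈{3}] r5c5's peers cover all but 3 ⇒ r5c5=3.
Step 15. [r6c4∈{4}] r6c4's peers cover all but 4 ⇒ r6c4=4.
Step 16. [r5c2∈{1}] r5c2's peers cover all but 1, so r5c2=1.

Answer: 4 3 2 5 6 1 / 1 5 6 3 4 2 / 3 6 5 1 2 4 / 2 4 1 6 5 3 / 5 1 4 2 3 6 / 6 2 3 4 1 5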